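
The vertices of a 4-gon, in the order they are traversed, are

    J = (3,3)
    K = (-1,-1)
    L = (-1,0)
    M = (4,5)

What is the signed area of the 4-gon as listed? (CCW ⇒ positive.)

Cross-terms: 0, -1, -5, -3  ⇒  Σ = -9
Signed area = Σ/2 = -4.5 (negative ⇒ clockwise traversal).

-4.5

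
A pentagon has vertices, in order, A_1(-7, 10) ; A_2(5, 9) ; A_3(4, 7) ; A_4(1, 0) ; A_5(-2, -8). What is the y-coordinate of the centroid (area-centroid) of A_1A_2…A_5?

460/123

Apply the shoelace formula. First the cross-terms c_i = x_i·y_{i+1} − x_{i+1}·y_i:
  -113, -1, -7, -8, -76  ⇒  2A = -205, A = -102.5.
Then Σ (y_i + y_{i+1})·c_i = -2300, so ȳ = -2300 / (6·(-102.5)) = 460/123.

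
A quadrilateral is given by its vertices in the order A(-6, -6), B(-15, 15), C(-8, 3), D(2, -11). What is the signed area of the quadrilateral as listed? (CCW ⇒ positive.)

-50.5

Cross-terms: -180, 75, 82, -78  ⇒  Σ = -101
Signed area = Σ/2 = -50.5 (negative ⇒ clockwise traversal).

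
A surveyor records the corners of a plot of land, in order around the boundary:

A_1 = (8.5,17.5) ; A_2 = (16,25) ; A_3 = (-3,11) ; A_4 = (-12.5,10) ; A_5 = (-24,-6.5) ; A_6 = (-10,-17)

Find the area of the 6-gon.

462.375

Apply the shoelace (surveyor's) formula: 2A = Σ (x_i·y_{i+1} − x_{i+1}·y_i), indices taken mod 6.
Cross-terms: -67.5, 251, 107.5, 321.25, 343, -30.5  ⇒  Σ = 924.75
Area = |Σ|/2 = 462.375.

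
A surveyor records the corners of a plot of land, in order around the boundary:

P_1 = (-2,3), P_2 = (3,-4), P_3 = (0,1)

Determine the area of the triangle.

Apply Gauss's area formula: 2A = Σ (x_i·y_{i+1} − x_{i+1}·y_i), indices taken mod 3.
P_1→P_2: (-2)(-4) − (3)(3) = -1
P_2→P_3: (3)(1) − (0)(-4) = 3
P_3→P_1: (0)(3) − (-2)(1) = 2
Σ = 4
Area = |Σ|/2 = 2.

2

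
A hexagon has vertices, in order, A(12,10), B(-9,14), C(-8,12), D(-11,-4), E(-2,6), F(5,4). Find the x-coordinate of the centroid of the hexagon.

Apply the shoelace (surveyor's) formula. First the cross-terms c_i = x_i·y_{i+1} − x_{i+1}·y_i:
  258, 4, 164, -74, -38, 2  ⇒  2A = 316, A = 158.
Then Σ (x_i + x_{i+1})·c_i = -1528, so x̄ = -1528 / (6·158) = -382/237.

-382/237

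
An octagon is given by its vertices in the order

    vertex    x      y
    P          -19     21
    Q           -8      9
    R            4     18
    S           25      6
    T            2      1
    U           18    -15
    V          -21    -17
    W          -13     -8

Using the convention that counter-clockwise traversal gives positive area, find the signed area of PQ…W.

Σ = (-3) + (-180) + (-426) + (13) + (-48) + (-621) + (-53) + (-425) = -1743
Signed area = Σ/2 = -871.5 (negative ⇒ clockwise traversal).

-871.5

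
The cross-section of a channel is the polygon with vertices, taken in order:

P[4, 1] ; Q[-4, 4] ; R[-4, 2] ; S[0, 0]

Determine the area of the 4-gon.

14

Apply the surveyor's formula: 2A = Σ (x_i·y_{i+1} − x_{i+1}·y_i), indices taken mod 4.
P→Q: (4)(4) − (-4)(1) = 20
Q→R: (-4)(2) − (-4)(4) = 8
R→S: (-4)(0) − (0)(2) = 0
S→P: (0)(1) − (4)(0) = 0
Σ = 28
Area = |Σ|/2 = 14.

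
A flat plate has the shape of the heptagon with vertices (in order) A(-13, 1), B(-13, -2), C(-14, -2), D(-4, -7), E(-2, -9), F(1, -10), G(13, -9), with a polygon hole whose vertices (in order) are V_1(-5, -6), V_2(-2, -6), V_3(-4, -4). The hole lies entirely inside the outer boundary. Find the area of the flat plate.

Outer boundary:
Cross-terms: 39, -2, 90, 22, 29, 121, -104  ⇒  Σ = 195
Area = |Σ|/2 = 97.5.
Hole:
Apply the shoelace (surveyor's) formula: 2A = Σ (x_i·y_{i+1} − x_{i+1}·y_i), indices taken mod 3.
Cross-terms: 18, -16, 4  ⇒  Σ = 6
Area = |Σ|/2 = 3.
Net area = 97.5 − 3 = 94.5.

94.5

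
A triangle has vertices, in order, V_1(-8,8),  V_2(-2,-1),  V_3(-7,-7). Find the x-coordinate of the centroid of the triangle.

Apply the shoelace formula. First the cross-terms c_i = x_i·y_{i+1} − x_{i+1}·y_i:
  24, 7, -112  ⇒  2A = -81, A = -40.5.
Then Σ (x_i + x_{i+1})·c_i = 1377, so x̄ = 1377 / (6·(-40.5)) = -17/3.

-17/3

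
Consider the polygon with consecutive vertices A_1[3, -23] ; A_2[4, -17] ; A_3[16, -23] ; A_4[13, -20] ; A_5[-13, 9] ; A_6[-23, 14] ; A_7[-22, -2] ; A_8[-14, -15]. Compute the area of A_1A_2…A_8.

Σ = (41) + (180) + (-21) + (-143) + (25) + (354) + (302) + (367) = 1105
Area = |Σ|/2 = 552.5.

552.5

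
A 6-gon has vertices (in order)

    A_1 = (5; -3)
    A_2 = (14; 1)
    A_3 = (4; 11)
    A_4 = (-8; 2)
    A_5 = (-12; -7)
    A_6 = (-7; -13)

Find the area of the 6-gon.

283

Apply the surveyor's formula: 2A = Σ (x_i·y_{i+1} − x_{i+1}·y_i), indices taken mod 6.
Σ = (47) + (150) + (96) + (80) + (107) + (86) = 566
Area = |Σ|/2 = 283.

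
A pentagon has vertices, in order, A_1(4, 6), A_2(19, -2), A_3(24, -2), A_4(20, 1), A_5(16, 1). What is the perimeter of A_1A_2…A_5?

|A_1A_2| = √((15)² + (-8)²) = √289 = 17
|A_2A_3| = √((5)² + (0)²) = √25 = 5
|A_3A_4| = √((-4)² + (3)²) = √25 = 5
|A_4A_5| = √((-4)² + (0)²) = √16 = 4
|A_5A_1| = √((-12)² + (5)²) = √169 = 13
Perimeter = 17 + 5 + 5 + 4 + 13 = 44.

44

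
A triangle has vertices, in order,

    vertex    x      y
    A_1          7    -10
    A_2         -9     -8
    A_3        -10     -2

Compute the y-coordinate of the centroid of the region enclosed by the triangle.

-20/3

Apply Gauss's area formula. First the cross-terms c_i = x_i·y_{i+1} − x_{i+1}·y_i:
  -146, -62, 114  ⇒  2A = -94, A = -47.
Then Σ (y_i + y_{i+1})·c_i = 1880, so ȳ = 1880 / (6·(-47)) = -20/3.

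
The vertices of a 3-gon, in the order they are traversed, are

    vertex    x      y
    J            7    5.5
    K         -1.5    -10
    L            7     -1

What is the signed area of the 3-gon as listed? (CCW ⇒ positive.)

27.625

Σ = (-61.75) + (71.5) + (45.5) = 55.25
Signed area = Σ/2 = 27.625 (positive ⇒ counter-clockwise traversal).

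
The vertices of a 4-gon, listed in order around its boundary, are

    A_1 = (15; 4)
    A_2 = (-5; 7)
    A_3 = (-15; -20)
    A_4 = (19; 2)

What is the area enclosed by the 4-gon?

363

Apply the surveyor's formula: 2A = Σ (x_i·y_{i+1} − x_{i+1}·y_i), indices taken mod 4.
Σ = (125) + (205) + (350) + (46) = 726
Area = |Σ|/2 = 363.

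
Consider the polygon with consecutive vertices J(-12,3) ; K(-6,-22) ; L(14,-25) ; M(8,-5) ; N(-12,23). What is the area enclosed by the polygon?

Apply Gauss's area formula: 2A = Σ (x_i·y_{i+1} − x_{i+1}·y_i), indices taken mod 5.
Σ = (282) + (458) + (130) + (124) + (240) = 1234
Area = |Σ|/2 = 617.

617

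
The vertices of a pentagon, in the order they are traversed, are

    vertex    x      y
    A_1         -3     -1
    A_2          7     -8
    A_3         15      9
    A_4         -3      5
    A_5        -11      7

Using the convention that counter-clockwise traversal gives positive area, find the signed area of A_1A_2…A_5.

191

Apply the shoelace (surveyor's) formula: 2A = Σ (x_i·y_{i+1} − x_{i+1}·y_i), indices taken mod 5.
Cross-terms: 31, 183, 102, 34, 32  ⇒  Σ = 382
Signed area = Σ/2 = 191 (positive ⇒ counter-clockwise traversal).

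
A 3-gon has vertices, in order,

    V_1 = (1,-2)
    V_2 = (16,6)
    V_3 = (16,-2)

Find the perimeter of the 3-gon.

|V_1V_2| = √((15)² + (8)²) = √289 = 17
|V_2V_3| = √((0)² + (-8)²) = √64 = 8
|V_3V_1| = √((-15)² + (0)²) = √225 = 15
Perimeter = 17 + 8 + 15 = 40.

40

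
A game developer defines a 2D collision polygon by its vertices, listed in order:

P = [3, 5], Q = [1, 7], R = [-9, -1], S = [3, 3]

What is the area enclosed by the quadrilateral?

30

Apply the surveyor's formula: 2A = Σ (x_i·y_{i+1} − x_{i+1}·y_i), indices taken mod 4.
Σ = (16) + (62) + (-24) + (6) = 60
Area = |Σ|/2 = 30.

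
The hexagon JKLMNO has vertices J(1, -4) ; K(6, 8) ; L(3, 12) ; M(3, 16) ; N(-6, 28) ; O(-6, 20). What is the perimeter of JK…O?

|JK| = √((5)² + (12)²) = √169 = 13
|KL| = √((-3)² + (4)²) = √25 = 5
|LM| = √((0)² + (4)²) = √16 = 4
|MN| = √((-9)² + (12)²) = √225 = 15
|NO| = √((0)² + (-8)²) = √64 = 8
|OJ| = √((7)² + (-24)²) = √625 = 25
Perimeter = 13 + 5 + 4 + 15 + 8 + 25 = 70.

70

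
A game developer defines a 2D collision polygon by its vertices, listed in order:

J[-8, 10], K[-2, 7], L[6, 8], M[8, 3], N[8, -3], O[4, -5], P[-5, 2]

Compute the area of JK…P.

133.5

Σ = (-36) + (-58) + (-46) + (-48) + (-28) + (-17) + (-34) = -267
Area = |Σ|/2 = 133.5.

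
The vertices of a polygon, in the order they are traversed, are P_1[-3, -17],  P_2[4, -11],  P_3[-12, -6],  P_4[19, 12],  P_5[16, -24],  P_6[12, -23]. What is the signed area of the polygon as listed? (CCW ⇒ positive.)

-543

Cross-terms: 101, -156, -30, -648, -80, -273  ⇒  Σ = -1086
Signed area = Σ/2 = -543 (negative ⇒ clockwise traversal).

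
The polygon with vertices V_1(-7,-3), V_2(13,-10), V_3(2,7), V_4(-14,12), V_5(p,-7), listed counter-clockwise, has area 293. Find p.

The doubled signed area Σ (x_i y_{i+1} − x_{i+1} y_i) is linear in p.
With p=0 it equals 391; the coefficient of p is -15 (from the two edges through V_5).
So -15·p + 391 = 2·293 = 586 ⇒ p = -13.

-13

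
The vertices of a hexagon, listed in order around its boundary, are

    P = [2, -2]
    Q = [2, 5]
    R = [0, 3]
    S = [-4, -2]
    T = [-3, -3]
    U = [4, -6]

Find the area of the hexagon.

36

Apply the shoelace formula: 2A = Σ (x_i·y_{i+1} − x_{i+1}·y_i), indices taken mod 6.
Σ = (14) + (6) + (12) + (6) + (30) + (4) = 72
Area = |Σ|/2 = 36.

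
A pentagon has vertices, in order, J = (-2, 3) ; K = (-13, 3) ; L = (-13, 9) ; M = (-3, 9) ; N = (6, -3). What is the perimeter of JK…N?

52

|JK| = √((-11)² + (0)²) = √121 = 11
|KL| = √((0)² + (6)²) = √36 = 6
|LM| = √((10)² + (0)²) = √100 = 10
|MN| = √((9)² + (-12)²) = √225 = 15
|NJ| = √((-8)² + (6)²) = √100 = 10
Perimeter = 11 + 6 + 10 + 15 + 10 = 52.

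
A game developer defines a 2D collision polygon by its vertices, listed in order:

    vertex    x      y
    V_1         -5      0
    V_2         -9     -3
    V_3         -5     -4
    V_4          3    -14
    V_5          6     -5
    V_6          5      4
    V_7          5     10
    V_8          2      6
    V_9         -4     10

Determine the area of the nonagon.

185

Apply the shoelace (surveyor's) formula: 2A = Σ (x_i·y_{i+1} − x_{i+1}·y_i), indices taken mod 9.
Cross-terms: 15, 21, 82, 69, 49, 30, 10, 44, 50  ⇒  Σ = 370
Area = |Σ|/2 = 185.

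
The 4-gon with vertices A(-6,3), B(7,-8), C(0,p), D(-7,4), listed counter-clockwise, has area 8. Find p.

Write out the shoelace sum; only the two edges meeting at C involve p:
2·Area = [(7·p − 0·(-8)) + (0·4 − (-7)·p)] + 30
       = 14·p + 30 = 16
⇒ p = -1.

-1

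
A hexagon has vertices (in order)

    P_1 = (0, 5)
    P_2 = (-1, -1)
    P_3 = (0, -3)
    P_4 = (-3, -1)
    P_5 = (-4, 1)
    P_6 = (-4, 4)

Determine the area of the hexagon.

20

Apply the shoelace (surveyor's) formula: 2A = Σ (x_i·y_{i+1} − x_{i+1}·y_i), indices taken mod 6.
Σ = (5) + (3) + (-9) + (-7) + (-12) + (-20) = -40
Area = |Σ|/2 = 20.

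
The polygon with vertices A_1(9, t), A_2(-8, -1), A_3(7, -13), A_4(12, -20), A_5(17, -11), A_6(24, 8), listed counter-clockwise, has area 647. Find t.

20

The doubled signed area Σ (x_i y_{i+1} − x_{i+1} y_i) is linear in t.
With t=0 it equals 654; the coefficient of t is 32 (from the two edges through A_1).
So 32·t + 654 = 2·647 = 1294 ⇒ t = 20.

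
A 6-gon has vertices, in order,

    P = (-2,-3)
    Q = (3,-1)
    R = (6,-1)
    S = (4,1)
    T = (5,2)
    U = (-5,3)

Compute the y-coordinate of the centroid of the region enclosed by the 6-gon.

Apply the shoelace (surveyor's) formula. First the cross-terms c_i = x_i·y_{i+1} − x_{i+1}·y_i:
  11, 3, 10, 3, 25, 21  ⇒  2A = 73, A = 36.5.
Then Σ (y_i + y_{i+1})·c_i = 84, so ȳ = 84 / (6·36.5) = 28/73.

28/73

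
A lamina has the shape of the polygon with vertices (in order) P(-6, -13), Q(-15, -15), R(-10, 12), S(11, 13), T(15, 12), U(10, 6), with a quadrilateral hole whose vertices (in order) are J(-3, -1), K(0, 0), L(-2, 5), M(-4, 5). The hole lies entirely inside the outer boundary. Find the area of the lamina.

Outer boundary:
Apply Gauss's area formula: 2A = Σ (x_i·y_{i+1} − x_{i+1}·y_i), indices taken mod 6.
Σ = (-105) + (-330) + (-262) + (-63) + (-30) + (-94) = -884
Area = |Σ|/2 = 442.
Hole:
Σ = (0) + (0) + (10) + (19) = 29
Area = |Σ|/2 = 14.5.
Net area = 442 − 14.5 = 427.5.

427.5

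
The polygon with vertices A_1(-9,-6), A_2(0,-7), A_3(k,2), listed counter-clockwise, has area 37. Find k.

-7

The doubled signed area Σ (x_i y_{i+1} − x_{i+1} y_i) is linear in k.
With k=0 it equals 81; the coefficient of k is 1 (from the two edges through A_3).
So 1·k + 81 = 2·37 = 74 ⇒ k = -7.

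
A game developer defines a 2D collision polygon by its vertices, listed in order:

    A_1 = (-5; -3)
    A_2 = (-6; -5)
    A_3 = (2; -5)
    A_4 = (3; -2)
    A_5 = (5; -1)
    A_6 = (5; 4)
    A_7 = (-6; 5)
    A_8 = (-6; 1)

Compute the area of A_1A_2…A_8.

Σ = (7) + (40) + (11) + (7) + (25) + (49) + (24) + (23) = 186
Area = |Σ|/2 = 93.

93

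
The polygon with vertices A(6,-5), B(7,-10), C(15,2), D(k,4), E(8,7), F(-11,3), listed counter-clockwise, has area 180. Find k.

The doubled signed area Σ (x_i y_{i+1} − x_{i+1} y_i) is linear in k.
With k=0 it equals 305; the coefficient of k is 5 (from the two edges through D).
So 5·k + 305 = 2·180 = 360 ⇒ k = 11.

11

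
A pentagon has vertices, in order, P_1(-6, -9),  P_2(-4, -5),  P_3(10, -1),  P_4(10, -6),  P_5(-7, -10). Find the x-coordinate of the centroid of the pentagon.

Apply Gauss's area formula. First the cross-terms c_i = x_i·y_{i+1} − x_{i+1}·y_i:
  -6, 54, -50, -142, 3  ⇒  2A = -141, A = -70.5.
Then Σ (x_i + x_{i+1})·c_i = -1081, so x̄ = -1081 / (6·(-70.5)) = 23/9.

23/9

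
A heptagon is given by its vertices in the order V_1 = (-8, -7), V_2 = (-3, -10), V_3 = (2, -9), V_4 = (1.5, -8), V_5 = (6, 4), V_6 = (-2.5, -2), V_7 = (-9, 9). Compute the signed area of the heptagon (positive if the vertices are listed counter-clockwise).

Σ = (59) + (47) + (-2.5) + (54) + (-2) + (-40.5) + (135) = 250
Signed area = Σ/2 = 125 (positive ⇒ counter-clockwise traversal).

125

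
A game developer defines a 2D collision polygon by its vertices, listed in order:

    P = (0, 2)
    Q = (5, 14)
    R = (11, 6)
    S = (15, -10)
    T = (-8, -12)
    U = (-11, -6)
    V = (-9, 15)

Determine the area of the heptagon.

457.5

Apply the surveyor's formula: 2A = Σ (x_i·y_{i+1} − x_{i+1}·y_i), indices taken mod 7.
P→Q: (0)(14) − (5)(2) = -10
Q→R: (5)(6) − (11)(14) = -124
R→S: (11)(-10) − (15)(6) = -200
S→T: (15)(-12) − (-8)(-10) = -260
T→U: (-8)(-6) − (-11)(-12) = -84
U→V: (-11)(15) − (-9)(-6) = -219
V→P: (-9)(2) − (0)(15) = -18
Σ = -915
Area = |Σ|/2 = 457.5.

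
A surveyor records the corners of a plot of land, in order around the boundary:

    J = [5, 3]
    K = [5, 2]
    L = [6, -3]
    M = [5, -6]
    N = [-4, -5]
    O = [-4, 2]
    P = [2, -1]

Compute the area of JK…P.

J→K: (5)(2) − (5)(3) = -5
K→L: (5)(-3) − (6)(2) = -27
L→M: (6)(-6) − (5)(-3) = -21
M→N: (5)(-5) − (-4)(-6) = -49
N→O: (-4)(2) − (-4)(-5) = -28
O→P: (-4)(-1) − (2)(2) = 0
P→J: (2)(3) − (5)(-1) = 11
Σ = -119
Area = |Σ|/2 = 59.5.

59.5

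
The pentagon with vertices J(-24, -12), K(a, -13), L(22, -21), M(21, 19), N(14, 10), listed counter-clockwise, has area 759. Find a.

-5

Write out the shoelace sum; only the two edges meeting at K involve a:
2·Area = [((-24)·(-13) − a·(-12)) + (a·(-21) − 22·(-13))] + 875
       = -9·a + 1473 = 1518
⇒ a = -5.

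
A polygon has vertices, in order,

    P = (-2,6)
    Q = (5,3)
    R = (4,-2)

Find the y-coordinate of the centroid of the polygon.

Apply the surveyor's formula. First the cross-terms c_i = x_i·y_{i+1} − x_{i+1}·y_i:
  -36, -22, 20  ⇒  2A = -38, A = -19.
Then Σ (y_i + y_{i+1})·c_i = -266, so ȳ = -266 / (6·(-19)) = 7/3.

7/3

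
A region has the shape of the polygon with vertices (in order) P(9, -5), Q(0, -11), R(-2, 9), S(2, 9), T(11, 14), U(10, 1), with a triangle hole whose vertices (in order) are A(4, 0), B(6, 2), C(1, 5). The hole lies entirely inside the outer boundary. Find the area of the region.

200

Outer boundary:
Σ = (-99) + (-22) + (-36) + (-71) + (-129) + (-59) = -416
Area = |Σ|/2 = 208.
Hole:
Apply Gauss's area formula: 2A = Σ (x_i·y_{i+1} − x_{i+1}·y_i), indices taken mod 3.
Σ = (8) + (28) + (-20) = 16
Area = |Σ|/2 = 8.
Net area = 208 − 8 = 200.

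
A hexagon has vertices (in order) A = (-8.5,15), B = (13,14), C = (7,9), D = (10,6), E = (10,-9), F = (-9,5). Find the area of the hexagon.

308.25

Apply the shoelace (surveyor's) formula: 2A = Σ (x_i·y_{i+1} − x_{i+1}·y_i), indices taken mod 6.
A→B: (-8.5)(14) − (13)(15) = -314
B→C: (13)(9) − (7)(14) = 19
C→D: (7)(6) − (10)(9) = -48
D→E: (10)(-9) − (10)(6) = -150
E→F: (10)(5) − (-9)(-9) = -31
F→A: (-9)(15) − (-8.5)(5) = -92.5
Σ = -616.5
Area = |Σ|/2 = 308.25.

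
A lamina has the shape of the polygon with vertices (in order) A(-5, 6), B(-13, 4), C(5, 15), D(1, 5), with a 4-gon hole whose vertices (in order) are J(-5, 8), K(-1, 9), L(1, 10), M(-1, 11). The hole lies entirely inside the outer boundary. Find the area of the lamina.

52

Outer boundary:
Apply the surveyor's formula: 2A = Σ (x_i·y_{i+1} − x_{i+1}·y_i), indices taken mod 4.
A→B: (-5)(4) − (-13)(6) = 58
B→C: (-13)(15) − (5)(4) = -215
C→D: (5)(5) − (1)(15) = 10
D→A: (1)(6) − (-5)(5) = 31
Σ = -116
Area = |Σ|/2 = 58.
Hole:
Apply Gauss's area formula: 2A = Σ (x_i·y_{i+1} − x_{i+1}·y_i), indices taken mod 4.
J→K: (-5)(9) − (-1)(8) = -37
K→L: (-1)(10) − (1)(9) = -19
L→M: (1)(11) − (-1)(10) = 21
M→J: (-1)(8) − (-5)(11) = 47
Σ = 12
Area = |Σ|/2 = 6.
Net area = 58 − 6 = 52.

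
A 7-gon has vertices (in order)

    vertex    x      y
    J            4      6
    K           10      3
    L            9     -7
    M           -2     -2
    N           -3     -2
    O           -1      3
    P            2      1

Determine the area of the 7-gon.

Apply the surveyor's formula: 2A = Σ (x_i·y_{i+1} − x_{i+1}·y_i), indices taken mod 7.
Σ = (-48) + (-97) + (-32) + (-2) + (-11) + (-7) + (8) = -189
Area = |Σ|/2 = 94.5.

94.5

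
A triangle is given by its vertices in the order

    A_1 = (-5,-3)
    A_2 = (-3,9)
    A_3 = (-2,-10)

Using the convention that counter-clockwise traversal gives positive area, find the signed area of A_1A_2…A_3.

-25

Cross-terms: -54, 48, -44  ⇒  Σ = -50
Signed area = Σ/2 = -25 (negative ⇒ clockwise traversal).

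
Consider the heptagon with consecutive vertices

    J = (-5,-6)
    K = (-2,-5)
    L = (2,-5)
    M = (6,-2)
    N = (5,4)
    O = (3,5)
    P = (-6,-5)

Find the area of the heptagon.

66

Apply the surveyor's formula: 2A = Σ (x_i·y_{i+1} − x_{i+1}·y_i), indices taken mod 7.
J→K: (-5)(-5) − (-2)(-6) = 13
K→L: (-2)(-5) − (2)(-5) = 20
L→M: (2)(-2) − (6)(-5) = 26
M→N: (6)(4) − (5)(-2) = 34
N→O: (5)(5) − (3)(4) = 13
O→P: (3)(-5) − (-6)(5) = 15
P→J: (-6)(-6) − (-5)(-5) = 11
Σ = 132
Area = |Σ|/2 = 66.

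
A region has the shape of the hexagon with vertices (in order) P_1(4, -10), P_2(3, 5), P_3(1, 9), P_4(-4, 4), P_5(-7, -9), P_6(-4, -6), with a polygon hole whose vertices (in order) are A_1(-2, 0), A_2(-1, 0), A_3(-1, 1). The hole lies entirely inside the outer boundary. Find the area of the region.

Outer boundary:
Apply the shoelace formula: 2A = Σ (x_i·y_{i+1} − x_{i+1}·y_i), indices taken mod 6.
P_1→P_2: (4)(5) − (3)(-10) = 50
P_2→P_3: (3)(9) − (1)(5) = 22
P_3→P_4: (1)(4) − (-4)(9) = 40
P_4→P_5: (-4)(-9) − (-7)(4) = 64
P_5→P_6: (-7)(-6) − (-4)(-9) = 6
P_6→P_1: (-4)(-10) − (4)(-6) = 64
Σ = 246
Area = |Σ|/2 = 123.
Hole:
Σ = (0) + (-1) + (2) = 1
Area = |Σ|/2 = 0.5.
Net area = 123 − 0.5 = 122.5.

122.5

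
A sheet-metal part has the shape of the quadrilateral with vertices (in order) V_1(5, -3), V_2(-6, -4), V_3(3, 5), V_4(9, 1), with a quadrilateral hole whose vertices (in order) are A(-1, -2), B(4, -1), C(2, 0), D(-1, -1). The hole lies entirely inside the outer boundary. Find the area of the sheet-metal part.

60

Outer boundary:
Apply the shoelace formula: 2A = Σ (x_i·y_{i+1} − x_{i+1}·y_i), indices taken mod 4.
Cross-terms: -38, -18, -42, -32  ⇒  Σ = -130
Area = |Σ|/2 = 65.
Hole:
Apply the surveyor's formula: 2A = Σ (x_i·y_{i+1} − x_{i+1}·y_i), indices taken mod 4.
Cross-terms: 9, 2, -2, 1  ⇒  Σ = 10
Area = |Σ|/2 = 5.
Net area = 65 − 5 = 60.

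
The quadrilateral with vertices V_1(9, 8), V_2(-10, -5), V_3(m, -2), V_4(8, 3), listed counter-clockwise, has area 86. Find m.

The doubled signed area Σ (x_i y_{i+1} − x_{i+1} y_i) is linear in m.
With m=0 it equals 108; the coefficient of m is 8 (from the two edges through V_3).
So 8·m + 108 = 2·86 = 172 ⇒ m = 8.

8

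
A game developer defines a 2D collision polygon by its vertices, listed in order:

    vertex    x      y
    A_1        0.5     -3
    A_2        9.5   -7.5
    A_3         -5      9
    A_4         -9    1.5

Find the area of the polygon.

Apply Gauss's area formula: 2A = Σ (x_i·y_{i+1} − x_{i+1}·y_i), indices taken mod 4.
Cross-terms: 24.75, 48, 73.5, 26.25  ⇒  Σ = 172.5
Area = |Σ|/2 = 86.25.

86.25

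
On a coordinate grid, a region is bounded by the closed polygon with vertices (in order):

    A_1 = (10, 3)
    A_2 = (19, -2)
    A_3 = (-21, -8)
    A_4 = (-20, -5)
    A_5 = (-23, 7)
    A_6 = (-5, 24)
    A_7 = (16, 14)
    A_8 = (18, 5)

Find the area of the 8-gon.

860

Apply Gauss's area formula: 2A = Σ (x_i·y_{i+1} − x_{i+1}·y_i), indices taken mod 8.
Σ = (-77) + (-194) + (-55) + (-255) + (-517) + (-454) + (-172) + (4) = -1720
Area = |Σ|/2 = 860.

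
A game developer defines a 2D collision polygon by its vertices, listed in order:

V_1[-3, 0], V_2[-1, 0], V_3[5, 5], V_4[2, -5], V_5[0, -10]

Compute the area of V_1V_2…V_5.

Apply the surveyor's formula: 2A = Σ (x_i·y_{i+1} − x_{i+1}·y_i), indices taken mod 5.
Σ = (0) + (-5) + (-35) + (-20) + (-30) = -90
Area = |Σ|/2 = 45.

45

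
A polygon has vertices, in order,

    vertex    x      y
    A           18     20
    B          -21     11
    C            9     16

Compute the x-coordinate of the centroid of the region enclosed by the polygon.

2

Apply the shoelace (surveyor's) formula. First the cross-terms c_i = x_i·y_{i+1} − x_{i+1}·y_i:
  618, -435, -108  ⇒  2A = 75, A = 37.5.
Then Σ (x_i + x_{i+1})·c_i = 450, so x̄ = 450 / (6·37.5) = 2.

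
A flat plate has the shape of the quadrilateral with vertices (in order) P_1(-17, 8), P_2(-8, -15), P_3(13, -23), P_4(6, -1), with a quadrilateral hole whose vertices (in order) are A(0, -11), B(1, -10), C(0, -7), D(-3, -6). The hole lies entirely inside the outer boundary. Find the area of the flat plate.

Outer boundary:
Apply the shoelace (surveyor's) formula: 2A = Σ (x_i·y_{i+1} − x_{i+1}·y_i), indices taken mod 4.
Cross-terms: 319, 379, 125, 31  ⇒  Σ = 854
Area = |Σ|/2 = 427.
Hole:
Apply the shoelace (surveyor's) formula: 2A = Σ (x_i·y_{i+1} − x_{i+1}·y_i), indices taken mod 4.
Σ = (11) + (-7) + (-21) + (33) = 16
Area = |Σ|/2 = 8.
Net area = 427 − 8 = 419.

419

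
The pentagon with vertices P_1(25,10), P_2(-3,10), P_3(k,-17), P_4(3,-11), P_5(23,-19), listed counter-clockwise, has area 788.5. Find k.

The doubled signed area Σ (x_i y_{i+1} − x_{i+1} y_i) is linear in k.
With k=0 it equals 1283; the coefficient of k is -21 (from the two edges through P_3).
So -21·k + 1283 = 2·788.5 = 1577 ⇒ k = -14.

-14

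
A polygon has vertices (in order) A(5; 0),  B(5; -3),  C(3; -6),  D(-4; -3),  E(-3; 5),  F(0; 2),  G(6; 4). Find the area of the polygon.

Σ = (-15) + (-21) + (-33) + (-29) + (-6) + (-12) + (-20) = -136
Area = |Σ|/2 = 68.

68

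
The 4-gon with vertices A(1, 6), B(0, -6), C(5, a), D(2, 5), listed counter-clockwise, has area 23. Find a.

5

The doubled signed area Σ (x_i y_{i+1} − x_{i+1} y_i) is linear in a.
With a=0 it equals 56; the coefficient of a is -2 (from the two edges through C).
So -2·a + 56 = 2·23 = 46 ⇒ a = 5.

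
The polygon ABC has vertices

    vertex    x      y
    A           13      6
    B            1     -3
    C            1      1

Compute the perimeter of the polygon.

32

|AB| = √((-12)² + (-9)²) = √225 = 15
|BC| = √((0)² + (4)²) = √16 = 4
|CA| = √((12)² + (5)²) = √169 = 13
Perimeter = 15 + 4 + 13 = 32.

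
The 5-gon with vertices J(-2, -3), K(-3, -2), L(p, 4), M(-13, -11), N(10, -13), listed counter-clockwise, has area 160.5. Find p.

-7

Write out the shoelace sum; only the two edges meeting at L involve p:
2·Area = [((-3)·4 − p·(-2)) + (p·(-11) − (-13)·4)] + 218
       = -9·p + 258 = 321
⇒ p = -7.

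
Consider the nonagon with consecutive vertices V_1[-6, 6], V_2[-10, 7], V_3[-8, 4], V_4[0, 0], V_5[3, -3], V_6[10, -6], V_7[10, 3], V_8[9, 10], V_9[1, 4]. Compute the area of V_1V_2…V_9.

Cross-terms: 18, 16, 0, 0, 12, 90, 73, 26, 30  ⇒  Σ = 265
Area = |Σ|/2 = 132.5.

132.5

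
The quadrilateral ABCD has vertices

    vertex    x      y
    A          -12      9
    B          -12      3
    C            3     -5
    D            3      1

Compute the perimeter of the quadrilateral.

46

|AB| = √((0)² + (-6)²) = √36 = 6
|BC| = √((15)² + (-8)²) = √289 = 17
|CD| = √((0)² + (6)²) = √36 = 6
|DA| = √((-15)² + (8)²) = √289 = 17
Perimeter = 6 + 17 + 6 + 17 = 46.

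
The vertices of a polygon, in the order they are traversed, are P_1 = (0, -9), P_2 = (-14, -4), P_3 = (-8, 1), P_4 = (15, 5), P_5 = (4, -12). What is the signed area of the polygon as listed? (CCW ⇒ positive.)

Apply the shoelace (surveyor's) formula: 2A = Σ (x_i·y_{i+1} − x_{i+1}·y_i), indices taken mod 5.
Σ = (-126) + (-46) + (-55) + (-200) + (-36) = -463
Signed area = Σ/2 = -231.5 (negative ⇒ clockwise traversal).

-231.5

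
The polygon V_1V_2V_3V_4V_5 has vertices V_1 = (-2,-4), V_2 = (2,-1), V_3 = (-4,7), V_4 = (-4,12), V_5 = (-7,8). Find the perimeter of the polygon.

|V_1V_2| = √((4)² + (3)²) = √25 = 5
|V_2V_3| = √((-6)² + (8)²) = √100 = 10
|V_3V_4| = √((0)² + (5)²) = √25 = 5
|V_4V_5| = √((-3)² + (-4)²) = √25 = 5
|V_5V_1| = √((5)² + (-12)²) = √169 = 13
Perimeter = 5 + 10 + 5 + 5 + 13 = 38.

38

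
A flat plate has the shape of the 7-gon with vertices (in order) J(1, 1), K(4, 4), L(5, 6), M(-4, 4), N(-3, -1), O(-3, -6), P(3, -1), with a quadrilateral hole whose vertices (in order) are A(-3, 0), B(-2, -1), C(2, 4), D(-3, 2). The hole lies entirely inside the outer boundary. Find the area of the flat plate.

Outer boundary:
Cross-terms: 0, 4, 44, 16, 15, 21, 4  ⇒  Σ = 104
Area = |Σ|/2 = 52.
Hole:
Σ = (3) + (-6) + (16) + (6) = 19
Area = |Σ|/2 = 9.5.
Net area = 52 − 9.5 = 42.5.

42.5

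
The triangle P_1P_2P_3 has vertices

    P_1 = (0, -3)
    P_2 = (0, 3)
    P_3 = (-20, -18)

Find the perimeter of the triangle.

60

|P_1P_2| = √((0)² + (6)²) = √36 = 6
|P_2P_3| = √((-20)² + (-21)²) = √841 = 29
|P_3P_1| = √((20)² + (15)²) = √625 = 25
Perimeter = 6 + 29 + 25 = 60.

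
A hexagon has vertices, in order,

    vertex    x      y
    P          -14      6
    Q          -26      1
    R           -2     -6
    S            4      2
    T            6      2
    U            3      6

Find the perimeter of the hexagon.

|PQ| = √((-12)² + (-5)²) = √169 = 13
|QR| = √((24)² + (-7)²) = √625 = 25
|RS| = √((6)² + (8)²) = √100 = 10
|ST| = √((2)² + (0)²) = √4 = 2
|TU| = √((-3)² + (4)²) = √25 = 5
|UP| = √((-17)² + (0)²) = √289 = 17
Perimeter = 13 + 25 + 10 + 2 + 5 + 17 = 72.

72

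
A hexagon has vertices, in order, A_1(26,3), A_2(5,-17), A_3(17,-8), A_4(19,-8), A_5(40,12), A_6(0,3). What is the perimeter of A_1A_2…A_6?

|A_1A_2| = √((-21)² + (-20)²) = √841 = 29
|A_2A_3| = √((12)² + (9)²) = √225 = 15
|A_3A_4| = √((2)² + (0)²) = √4 = 2
|A_4A_5| = √((21)² + (20)²) = √841 = 29
|A_5A_6| = √((-40)² + (-9)²) = √1681 = 41
|A_6A_1| = √((26)² + (0)²) = √676 = 26
Perimeter = 29 + 15 + 2 + 29 + 41 + 26 = 142.

142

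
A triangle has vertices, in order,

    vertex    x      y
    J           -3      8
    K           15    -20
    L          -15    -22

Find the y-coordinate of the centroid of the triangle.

-34/3

Apply Gauss's area formula. First the cross-terms c_i = x_i·y_{i+1} − x_{i+1}·y_i:
  -60, -630, -186  ⇒  2A = -876, A = -438.
Then Σ (y_i + y_{i+1})·c_i = 29784, so ȳ = 29784 / (6·(-438)) = -34/3.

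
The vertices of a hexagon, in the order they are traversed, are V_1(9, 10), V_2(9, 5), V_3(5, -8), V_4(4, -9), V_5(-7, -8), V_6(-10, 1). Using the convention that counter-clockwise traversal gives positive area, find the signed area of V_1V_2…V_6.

-223

Apply the shoelace formula: 2A = Σ (x_i·y_{i+1} − x_{i+1}·y_i), indices taken mod 6.
Cross-terms: -45, -97, -13, -95, -87, -109  ⇒  Σ = -446
Signed area = Σ/2 = -223 (negative ⇒ clockwise traversal).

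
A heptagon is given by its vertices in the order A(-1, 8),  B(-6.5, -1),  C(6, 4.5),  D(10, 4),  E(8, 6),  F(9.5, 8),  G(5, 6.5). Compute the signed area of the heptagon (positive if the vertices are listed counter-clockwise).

56

Apply the shoelace (surveyor's) formula: 2A = Σ (x_i·y_{i+1} − x_{i+1}·y_i), indices taken mod 7.
Cross-terms: 53, -23.25, -21, 28, 7, 21.75, 46.5  ⇒  Σ = 112
Signed area = Σ/2 = 56 (positive ⇒ counter-clockwise traversal).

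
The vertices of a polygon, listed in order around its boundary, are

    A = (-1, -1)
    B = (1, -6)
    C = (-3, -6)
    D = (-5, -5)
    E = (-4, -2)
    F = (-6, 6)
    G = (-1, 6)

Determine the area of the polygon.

Σ = (7) + (-24) + (-15) + (-10) + (-36) + (-30) + (7) = -101
Area = |Σ|/2 = 50.5.

50.5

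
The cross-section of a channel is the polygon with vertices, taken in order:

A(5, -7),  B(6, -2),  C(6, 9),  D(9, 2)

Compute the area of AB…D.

22

Apply the surveyor's formula: 2A = Σ (x_i·y_{i+1} − x_{i+1}·y_i), indices taken mod 4.
Σ = (32) + (66) + (-69) + (-73) = -44
Area = |Σ|/2 = 22.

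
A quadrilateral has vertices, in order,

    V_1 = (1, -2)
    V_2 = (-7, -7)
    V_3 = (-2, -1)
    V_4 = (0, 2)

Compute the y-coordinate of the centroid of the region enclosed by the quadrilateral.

Apply the shoelace formula. First the cross-terms c_i = x_i·y_{i+1} − x_{i+1}·y_i:
  -21, -7, -4, -2  ⇒  2A = -34, A = -17.
Then Σ (y_i + y_{i+1})·c_i = 241, so ȳ = 241 / (6·(-17)) = -241/102.

-241/102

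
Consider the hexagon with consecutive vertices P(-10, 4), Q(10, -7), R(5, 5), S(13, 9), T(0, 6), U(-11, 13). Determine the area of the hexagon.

162.5

Σ = (30) + (85) + (-20) + (78) + (66) + (86) = 325
Area = |Σ|/2 = 162.5.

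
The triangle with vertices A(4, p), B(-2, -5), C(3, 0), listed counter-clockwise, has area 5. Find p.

The doubled signed area Σ (x_i y_{i+1} − x_{i+1} y_i) is linear in p.
With p=0 it equals -5; the coefficient of p is 5 (from the two edges through A).
So 5·p + -5 = 2·5 = 10 ⇒ p = 3.

3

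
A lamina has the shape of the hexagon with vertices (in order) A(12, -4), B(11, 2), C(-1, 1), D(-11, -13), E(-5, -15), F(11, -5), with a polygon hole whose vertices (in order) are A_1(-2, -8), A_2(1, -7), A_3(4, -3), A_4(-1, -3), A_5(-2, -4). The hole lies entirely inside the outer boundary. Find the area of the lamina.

Outer boundary:
Apply the shoelace formula: 2A = Σ (x_i·y_{i+1} − x_{i+1}·y_i), indices taken mod 6.
A→B: (12)(2) − (11)(-4) = 68
B→C: (11)(1) − (-1)(2) = 13
C→D: (-1)(-13) − (-11)(1) = 24
D→E: (-11)(-15) − (-5)(-13) = 100
E→F: (-5)(-5) − (11)(-15) = 190
F→A: (11)(-4) − (12)(-5) = 16
Σ = 411
Area = |Σ|/2 = 205.5.
Hole:
Apply the shoelace formula: 2A = Σ (x_i·y_{i+1} − x_{i+1}·y_i), indices taken mod 5.
Σ = (22) + (25) + (-15) + (-2) + (8) = 38
Area = |Σ|/2 = 19.
Net area = 205.5 − 19 = 186.5.

186.5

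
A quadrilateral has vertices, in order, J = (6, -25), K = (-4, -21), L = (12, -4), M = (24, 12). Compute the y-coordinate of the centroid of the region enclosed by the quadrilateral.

Apply the surveyor's formula. First the cross-terms c_i = x_i·y_{i+1} − x_{i+1}·y_i:
  -226, 268, 240, -672  ⇒  2A = -390, A = -195.
Then Σ (y_i + y_{i+1})·c_i = 14352, so ȳ = 14352 / (6·(-195)) = -184/15.

-184/15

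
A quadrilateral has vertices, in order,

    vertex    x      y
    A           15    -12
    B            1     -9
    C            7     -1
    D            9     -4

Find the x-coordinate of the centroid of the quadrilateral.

Apply Gauss's area formula. First the cross-terms c_i = x_i·y_{i+1} − x_{i+1}·y_i:
  -123, 62, -19, -48  ⇒  2A = -128, A = -64.
Then Σ (x_i + x_{i+1})·c_i = -2928, so x̄ = -2928 / (6·(-64)) = 7.625.

7.625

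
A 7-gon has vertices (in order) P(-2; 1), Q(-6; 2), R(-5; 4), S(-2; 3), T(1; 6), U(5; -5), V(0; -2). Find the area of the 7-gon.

Apply Gauss's area formula: 2A = Σ (x_i·y_{i+1} − x_{i+1}·y_i), indices taken mod 7.
Σ = (2) + (-14) + (-7) + (-15) + (-35) + (-10) + (-4) = -83
Area = |Σ|/2 = 41.5.

41.5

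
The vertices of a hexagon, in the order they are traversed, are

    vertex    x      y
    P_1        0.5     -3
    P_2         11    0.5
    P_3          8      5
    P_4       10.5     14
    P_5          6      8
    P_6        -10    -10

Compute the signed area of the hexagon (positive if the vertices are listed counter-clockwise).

99.375

Apply the shoelace (surveyor's) formula: 2A = Σ (x_i·y_{i+1} − x_{i+1}·y_i), indices taken mod 6.
Σ = (33.25) + (51) + (59.5) + (0) + (20) + (35) = 198.75
Signed area = Σ/2 = 99.375 (positive ⇒ counter-clockwise traversal).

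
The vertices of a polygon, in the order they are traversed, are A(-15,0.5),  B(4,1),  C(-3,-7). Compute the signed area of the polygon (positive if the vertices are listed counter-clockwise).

Apply Gauss's area formula: 2A = Σ (x_i·y_{i+1} − x_{i+1}·y_i), indices taken mod 3.
Cross-terms: -17, -25, -106.5  ⇒  Σ = -148.5
Signed area = Σ/2 = -74.25 (negative ⇒ clockwise traversal).

-74.25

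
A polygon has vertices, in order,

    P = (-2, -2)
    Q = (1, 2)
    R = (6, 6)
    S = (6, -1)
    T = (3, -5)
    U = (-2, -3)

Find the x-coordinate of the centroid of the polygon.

19/7

Apply the shoelace (surveyor's) formula. First the cross-terms c_i = x_i·y_{i+1} − x_{i+1}·y_i:
  -2, -6, -42, -27, -19, -2  ⇒  2A = -98, A = -49.
Then Σ (x_i + x_{i+1})·c_i = -798, so x̄ = -798 / (6·(-49)) = 19/7.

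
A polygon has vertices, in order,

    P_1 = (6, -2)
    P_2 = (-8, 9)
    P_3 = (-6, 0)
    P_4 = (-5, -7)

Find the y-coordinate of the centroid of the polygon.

Apply the surveyor's formula. First the cross-terms c_i = x_i·y_{i+1} − x_{i+1}·y_i:
  38, 54, 42, 52  ⇒  2A = 186, A = 93.
Then Σ (y_i + y_{i+1})·c_i = -10, so ȳ = -10 / (6·93) = -5/279.

-5/279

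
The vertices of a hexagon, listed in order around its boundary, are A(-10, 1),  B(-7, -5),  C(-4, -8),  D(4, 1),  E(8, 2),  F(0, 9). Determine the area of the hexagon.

141.5

Cross-terms: 57, 36, 28, 0, 72, 90  ⇒  Σ = 283
Area = |Σ|/2 = 141.5.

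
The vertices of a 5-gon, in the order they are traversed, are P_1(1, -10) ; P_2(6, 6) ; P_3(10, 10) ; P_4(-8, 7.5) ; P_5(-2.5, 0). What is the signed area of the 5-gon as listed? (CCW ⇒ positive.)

Σ = (66) + (0) + (155) + (18.75) + (25) = 264.75
Signed area = Σ/2 = 132.375 (positive ⇒ counter-clockwise traversal).

132.375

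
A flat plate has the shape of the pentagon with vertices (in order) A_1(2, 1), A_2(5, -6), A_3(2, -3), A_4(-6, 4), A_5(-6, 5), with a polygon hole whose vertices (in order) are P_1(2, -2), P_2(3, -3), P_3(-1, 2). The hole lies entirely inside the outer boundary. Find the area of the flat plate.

Outer boundary:
Apply the shoelace (surveyor's) formula: 2A = Σ (x_i·y_{i+1} − x_{i+1}·y_i), indices taken mod 5.
Σ = (-17) + (-3) + (-10) + (-6) + (-16) = -52
Area = |Σ|/2 = 26.
Hole:
Apply Gauss's area formula: 2A = Σ (x_i·y_{i+1} − x_{i+1}·y_i), indices taken mod 3.
Σ = (0) + (3) + (-2) = 1
Area = |Σ|/2 = 0.5.
Net area = 26 − 0.5 = 25.5.

25.5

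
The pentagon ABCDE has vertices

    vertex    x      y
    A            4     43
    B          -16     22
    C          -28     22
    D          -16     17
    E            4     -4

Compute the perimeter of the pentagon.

|AB| = √((-20)² + (-21)²) = √841 = 29
|BC| = √((-12)² + (0)²) = √144 = 12
|CD| = √((12)² + (-5)²) = √169 = 13
|DE| = √((20)² + (-21)²) = √841 = 29
|EA| = √((0)² + (47)²) = √2209 = 47
Perimeter = 29 + 12 + 13 + 29 + 47 = 130.

130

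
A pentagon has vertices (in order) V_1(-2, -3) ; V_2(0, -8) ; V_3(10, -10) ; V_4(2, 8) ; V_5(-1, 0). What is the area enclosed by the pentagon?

103.5

Apply the surveyor's formula: 2A = Σ (x_i·y_{i+1} − x_{i+1}·y_i), indices taken mod 5.
Cross-terms: 16, 80, 100, 8, 3  ⇒  Σ = 207
Area = |Σ|/2 = 103.5.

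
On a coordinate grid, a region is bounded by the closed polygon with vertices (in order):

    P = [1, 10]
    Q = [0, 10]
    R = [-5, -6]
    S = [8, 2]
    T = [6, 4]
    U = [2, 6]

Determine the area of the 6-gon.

80

Apply the shoelace (surveyor's) formula: 2A = Σ (x_i·y_{i+1} − x_{i+1}·y_i), indices taken mod 6.
Σ = (10) + (50) + (38) + (20) + (28) + (14) = 160
Area = |Σ|/2 = 80.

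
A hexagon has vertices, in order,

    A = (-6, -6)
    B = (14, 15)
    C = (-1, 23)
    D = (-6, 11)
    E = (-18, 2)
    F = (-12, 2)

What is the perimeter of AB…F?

90

|AB| = √((20)² + (21)²) = √841 = 29
|BC| = √((-15)² + (8)²) = √289 = 17
|CD| = √((-5)² + (-12)²) = √169 = 13
|DE| = √((-12)² + (-9)²) = √225 = 15
|EF| = √((6)² + (0)²) = √36 = 6
|FA| = √((6)² + (-8)²) = √100 = 10
Perimeter = 29 + 17 + 13 + 15 + 6 + 10 = 90.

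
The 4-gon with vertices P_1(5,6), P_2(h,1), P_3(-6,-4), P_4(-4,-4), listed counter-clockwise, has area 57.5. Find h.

-10

The doubled signed area Σ (x_i y_{i+1} − x_{i+1} y_i) is linear in h.
With h=0 it equals 15; the coefficient of h is -10 (from the two edges through P_2).
So -10·h + 15 = 2·57.5 = 115 ⇒ h = -10.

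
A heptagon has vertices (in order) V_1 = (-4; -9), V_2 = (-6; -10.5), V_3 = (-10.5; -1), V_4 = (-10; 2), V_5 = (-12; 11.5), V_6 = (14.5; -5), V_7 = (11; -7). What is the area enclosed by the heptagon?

259.25

Apply the shoelace (surveyor's) formula: 2A = Σ (x_i·y_{i+1} − x_{i+1}·y_i), indices taken mod 7.
V_1→V_2: (-4)(-10.5) − (-6)(-9) = -12
V_2→V_3: (-6)(-1) − (-10.5)(-10.5) = -104.25
V_3→V_4: (-10.5)(2) − (-10)(-1) = -31
V_4→V_5: (-10)(11.5) − (-12)(2) = -91
V_5→V_6: (-12)(-5) − (14.5)(11.5) = -106.75
V_6→V_7: (14.5)(-7) − (11)(-5) = -46.5
V_7→V_1: (11)(-9) − (-4)(-7) = -127
Σ = -518.5
Area = |Σ|/2 = 259.25.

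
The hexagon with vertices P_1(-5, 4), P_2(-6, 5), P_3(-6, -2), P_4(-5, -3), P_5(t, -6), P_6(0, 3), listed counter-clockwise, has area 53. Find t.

2

Write out the shoelace sum; only the two edges meeting at P_5 involve t:
2·Area = [((-5)·(-6) − t·(-3)) + (t·3 − 0·(-6))] + 64
       = 6·t + 94 = 106
⇒ t = 2.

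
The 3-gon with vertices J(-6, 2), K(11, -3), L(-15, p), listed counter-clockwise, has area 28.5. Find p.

8

Write out the shoelace sum; only the two edges meeting at L involve p:
2·Area = [(11·p − (-15)·(-3)) + ((-15)·2 − (-6)·p)] + -4
       = 17·p + -79 = 57
⇒ p = 8.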